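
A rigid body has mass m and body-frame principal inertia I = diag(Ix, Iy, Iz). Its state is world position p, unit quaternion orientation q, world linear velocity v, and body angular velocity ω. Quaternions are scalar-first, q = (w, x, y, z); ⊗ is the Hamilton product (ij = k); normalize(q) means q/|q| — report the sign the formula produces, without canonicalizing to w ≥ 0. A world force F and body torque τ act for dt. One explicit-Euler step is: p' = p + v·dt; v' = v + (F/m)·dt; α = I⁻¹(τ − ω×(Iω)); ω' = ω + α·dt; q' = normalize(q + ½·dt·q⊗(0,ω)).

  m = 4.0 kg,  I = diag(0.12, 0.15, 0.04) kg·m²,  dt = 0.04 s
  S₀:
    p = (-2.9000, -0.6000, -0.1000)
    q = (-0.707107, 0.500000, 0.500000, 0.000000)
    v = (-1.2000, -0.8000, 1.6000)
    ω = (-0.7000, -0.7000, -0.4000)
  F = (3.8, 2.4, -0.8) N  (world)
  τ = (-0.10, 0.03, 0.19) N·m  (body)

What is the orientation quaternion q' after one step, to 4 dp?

q⊗(0,ω) = (0.7000000, 0.2949749, 0.6949749, 0.2828428)
q + ½dt·q⊗(0,ω), renormalized = (-0.6929, 0.5058, 0.5138, 0.0057)

q' = (-0.6929, 0.5058, 0.5138, 0.0057)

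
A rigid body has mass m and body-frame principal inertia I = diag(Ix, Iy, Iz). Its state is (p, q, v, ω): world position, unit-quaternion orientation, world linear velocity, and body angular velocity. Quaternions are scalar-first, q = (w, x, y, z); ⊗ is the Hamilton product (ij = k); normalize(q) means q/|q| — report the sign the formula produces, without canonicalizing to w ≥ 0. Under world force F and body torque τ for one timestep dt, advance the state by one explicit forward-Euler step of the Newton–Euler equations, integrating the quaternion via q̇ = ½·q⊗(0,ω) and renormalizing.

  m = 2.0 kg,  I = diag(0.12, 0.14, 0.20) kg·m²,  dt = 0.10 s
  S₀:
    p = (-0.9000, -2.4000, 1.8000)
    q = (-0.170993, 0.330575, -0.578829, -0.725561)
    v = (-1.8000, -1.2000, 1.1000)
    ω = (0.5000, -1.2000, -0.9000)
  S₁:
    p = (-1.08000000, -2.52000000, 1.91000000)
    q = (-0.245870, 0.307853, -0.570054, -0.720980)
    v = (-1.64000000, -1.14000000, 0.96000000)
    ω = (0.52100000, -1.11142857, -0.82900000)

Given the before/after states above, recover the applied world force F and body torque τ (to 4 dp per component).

F = (3.2000, 1.2000, -2.8000)
τ = (0.0900, 0.1600, 0.1300)

ω₁ − ω₀ = (0.02100000, 0.08857143, 0.07100000)
τ = I·(Δω/dt) + ω₀×(Iω₀) = (0.0900, 0.1600, 0.1300)
v₁ − v₀ = (0.16000000, 0.06000000, -0.14000000)
F = m·Δv/dt = (3.2000, 1.2000, -2.8000)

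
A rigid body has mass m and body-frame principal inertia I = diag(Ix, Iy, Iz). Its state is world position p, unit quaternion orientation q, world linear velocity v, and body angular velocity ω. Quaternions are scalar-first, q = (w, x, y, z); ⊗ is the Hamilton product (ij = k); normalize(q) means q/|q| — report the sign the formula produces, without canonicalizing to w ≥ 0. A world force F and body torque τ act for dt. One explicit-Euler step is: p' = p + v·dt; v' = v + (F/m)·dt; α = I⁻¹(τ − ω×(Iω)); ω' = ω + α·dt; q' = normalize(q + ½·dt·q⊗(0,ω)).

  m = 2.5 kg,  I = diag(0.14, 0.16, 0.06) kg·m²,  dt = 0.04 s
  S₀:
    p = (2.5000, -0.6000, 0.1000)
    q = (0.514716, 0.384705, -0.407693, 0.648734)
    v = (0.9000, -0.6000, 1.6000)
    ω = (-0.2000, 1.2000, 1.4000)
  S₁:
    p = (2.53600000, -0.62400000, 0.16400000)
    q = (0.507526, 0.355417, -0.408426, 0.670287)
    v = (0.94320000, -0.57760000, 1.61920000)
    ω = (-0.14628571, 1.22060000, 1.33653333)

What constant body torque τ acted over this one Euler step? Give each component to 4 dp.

τ = (0.0200, 0.0600, -0.1000)

Δω = ω₁−ω₀ = (0.05371429, 0.02060000, -0.06346667)
gyro term ω₀×Iω₀ = (-0.1680, -0.0224, -0.0048)
applied torque τ = (0.0200, 0.0600, -0.1000)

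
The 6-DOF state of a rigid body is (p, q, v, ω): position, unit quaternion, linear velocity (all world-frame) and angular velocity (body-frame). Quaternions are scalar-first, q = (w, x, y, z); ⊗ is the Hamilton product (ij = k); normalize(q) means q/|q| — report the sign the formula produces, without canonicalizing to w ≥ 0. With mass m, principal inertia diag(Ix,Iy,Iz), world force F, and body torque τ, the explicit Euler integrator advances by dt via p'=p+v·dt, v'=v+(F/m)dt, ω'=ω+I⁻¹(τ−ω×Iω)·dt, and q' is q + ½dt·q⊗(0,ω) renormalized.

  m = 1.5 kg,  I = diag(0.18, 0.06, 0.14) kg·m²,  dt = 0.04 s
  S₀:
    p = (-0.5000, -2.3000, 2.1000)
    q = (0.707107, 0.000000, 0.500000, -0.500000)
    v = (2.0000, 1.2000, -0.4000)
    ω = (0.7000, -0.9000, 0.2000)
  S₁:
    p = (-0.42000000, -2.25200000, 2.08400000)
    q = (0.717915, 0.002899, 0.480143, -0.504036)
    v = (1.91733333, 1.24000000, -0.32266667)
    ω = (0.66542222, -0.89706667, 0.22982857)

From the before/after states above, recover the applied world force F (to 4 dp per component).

Δv = v₁−v₀ = (-0.08266667, 0.04000000, 0.07733333)
applied force F = (-3.1000, 1.5000, 2.9000)

F = (-3.1000, 1.5000, 2.9000)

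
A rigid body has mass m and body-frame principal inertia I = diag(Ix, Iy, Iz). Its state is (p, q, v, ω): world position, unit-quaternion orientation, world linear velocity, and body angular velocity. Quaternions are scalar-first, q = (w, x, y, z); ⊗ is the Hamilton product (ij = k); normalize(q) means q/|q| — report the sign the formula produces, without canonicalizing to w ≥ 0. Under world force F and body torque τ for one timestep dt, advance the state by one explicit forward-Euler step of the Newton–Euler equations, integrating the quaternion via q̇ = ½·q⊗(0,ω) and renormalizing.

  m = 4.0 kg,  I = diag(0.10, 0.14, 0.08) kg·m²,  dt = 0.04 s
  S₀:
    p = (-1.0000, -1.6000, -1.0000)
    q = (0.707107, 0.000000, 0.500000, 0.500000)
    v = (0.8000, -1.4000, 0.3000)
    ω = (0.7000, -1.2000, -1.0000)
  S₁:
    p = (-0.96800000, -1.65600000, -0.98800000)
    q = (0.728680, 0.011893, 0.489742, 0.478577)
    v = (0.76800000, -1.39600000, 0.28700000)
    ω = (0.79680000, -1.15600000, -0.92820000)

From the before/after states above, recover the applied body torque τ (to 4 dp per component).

τ = (0.1700, 0.1400, 0.1100)

ω₁ − ω₀ = (0.09680000, 0.04400000, 0.07180000)
ω₀×(Iω₀) = (-0.0720, -0.0140, -0.0336)
I·α + gyro = (0.1700, 0.1400, 0.1100)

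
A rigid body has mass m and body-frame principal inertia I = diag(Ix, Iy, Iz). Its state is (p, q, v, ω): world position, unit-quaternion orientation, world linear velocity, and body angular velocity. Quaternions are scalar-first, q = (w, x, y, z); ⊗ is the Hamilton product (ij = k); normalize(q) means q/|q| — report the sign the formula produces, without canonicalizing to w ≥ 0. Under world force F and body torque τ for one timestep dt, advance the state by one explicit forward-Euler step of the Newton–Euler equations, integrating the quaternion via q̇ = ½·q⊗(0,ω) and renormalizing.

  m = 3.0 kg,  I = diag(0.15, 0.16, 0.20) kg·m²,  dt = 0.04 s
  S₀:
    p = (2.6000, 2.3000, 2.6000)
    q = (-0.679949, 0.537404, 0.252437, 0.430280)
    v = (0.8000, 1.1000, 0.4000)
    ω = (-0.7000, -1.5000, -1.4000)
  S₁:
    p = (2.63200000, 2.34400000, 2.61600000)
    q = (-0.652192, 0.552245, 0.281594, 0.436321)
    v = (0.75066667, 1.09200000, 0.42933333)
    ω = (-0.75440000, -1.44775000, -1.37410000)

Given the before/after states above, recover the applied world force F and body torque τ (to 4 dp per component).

F = (-3.7000, -0.6000, 2.2000)
τ = (-0.1200, 0.1600, 0.1400)

velocity change Δv = (-0.04933333, -0.00800000, 0.02933333)
m·(v₁−v₀)/dt = (-3.7000, -0.6000, 2.2000)
ω₁ − ω₀ = (-0.05440000, 0.05225000, 0.02590000)
precession coupling = (0.0840, -0.0490, 0.0105)
I·α + gyro = (-0.1200, 0.1600, 0.1400)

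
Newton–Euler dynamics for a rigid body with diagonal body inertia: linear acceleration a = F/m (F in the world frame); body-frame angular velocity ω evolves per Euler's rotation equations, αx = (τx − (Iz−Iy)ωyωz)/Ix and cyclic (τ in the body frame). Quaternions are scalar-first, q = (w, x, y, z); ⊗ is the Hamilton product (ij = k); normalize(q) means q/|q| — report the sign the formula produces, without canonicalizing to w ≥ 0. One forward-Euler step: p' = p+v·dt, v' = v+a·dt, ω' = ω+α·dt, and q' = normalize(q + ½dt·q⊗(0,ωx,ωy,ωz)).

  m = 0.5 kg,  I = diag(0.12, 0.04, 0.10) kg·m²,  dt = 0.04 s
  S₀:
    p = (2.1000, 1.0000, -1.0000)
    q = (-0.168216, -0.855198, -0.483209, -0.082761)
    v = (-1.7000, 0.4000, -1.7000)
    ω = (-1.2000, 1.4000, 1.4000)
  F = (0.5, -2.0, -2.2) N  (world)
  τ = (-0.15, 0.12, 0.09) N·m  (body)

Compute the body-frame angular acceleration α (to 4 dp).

precession coupling ω×(Iω) = (0.1176, -0.0336, 0.1344)
angular accel α = (-2.2300, 3.8400, -0.4440)

α = (-2.2300, 3.8400, -0.4440)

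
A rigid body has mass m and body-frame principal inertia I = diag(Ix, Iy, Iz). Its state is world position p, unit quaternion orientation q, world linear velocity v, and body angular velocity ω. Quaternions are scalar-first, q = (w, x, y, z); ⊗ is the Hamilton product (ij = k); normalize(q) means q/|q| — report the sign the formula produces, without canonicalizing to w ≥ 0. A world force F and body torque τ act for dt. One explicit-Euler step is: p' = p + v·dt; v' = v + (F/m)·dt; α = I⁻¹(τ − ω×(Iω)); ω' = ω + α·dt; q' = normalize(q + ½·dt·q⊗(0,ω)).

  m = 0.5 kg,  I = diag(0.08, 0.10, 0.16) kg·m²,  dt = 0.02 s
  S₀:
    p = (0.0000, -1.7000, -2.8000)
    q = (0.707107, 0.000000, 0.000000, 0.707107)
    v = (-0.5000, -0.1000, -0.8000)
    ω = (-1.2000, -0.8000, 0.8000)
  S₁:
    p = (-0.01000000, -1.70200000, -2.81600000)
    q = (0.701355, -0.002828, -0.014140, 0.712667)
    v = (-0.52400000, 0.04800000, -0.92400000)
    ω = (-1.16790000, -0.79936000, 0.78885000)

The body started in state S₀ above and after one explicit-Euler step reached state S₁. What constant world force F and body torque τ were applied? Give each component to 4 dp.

F = (-0.6000, 3.7000, -3.1000)
τ = (0.0900, 0.0800, -0.0700)

v₁ − v₀ = (-0.02400000, 0.14800000, -0.12400000)
applied force F = (-0.6000, 3.7000, -3.1000)
rate change Δω = (0.03210000, 0.00064000, -0.01115000)
I·α + gyro = (0.0900, 0.0800, -0.0700)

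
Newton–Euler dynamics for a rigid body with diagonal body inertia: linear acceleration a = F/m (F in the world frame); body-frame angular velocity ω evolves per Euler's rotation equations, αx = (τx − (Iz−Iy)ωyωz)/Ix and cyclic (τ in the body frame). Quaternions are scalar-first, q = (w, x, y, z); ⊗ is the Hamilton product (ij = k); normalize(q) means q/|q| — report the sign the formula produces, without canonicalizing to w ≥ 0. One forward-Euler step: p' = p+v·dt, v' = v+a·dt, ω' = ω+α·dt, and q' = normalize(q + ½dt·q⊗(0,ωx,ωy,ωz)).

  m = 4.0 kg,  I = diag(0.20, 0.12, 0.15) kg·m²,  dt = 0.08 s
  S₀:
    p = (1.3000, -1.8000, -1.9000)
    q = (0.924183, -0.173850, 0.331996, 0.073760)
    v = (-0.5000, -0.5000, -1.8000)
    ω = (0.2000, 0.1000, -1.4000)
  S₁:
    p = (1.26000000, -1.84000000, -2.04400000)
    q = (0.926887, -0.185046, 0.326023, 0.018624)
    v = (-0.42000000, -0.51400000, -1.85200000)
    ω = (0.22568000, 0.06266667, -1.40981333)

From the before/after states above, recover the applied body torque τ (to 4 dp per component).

rate change Δω = (0.02568000, -0.03733333, -0.00981333)
ω₀×(Iω₀) = (-0.0042, -0.0140, -0.0016)
I·α + gyro = (0.0600, -0.0700, -0.0200)

τ = (0.0600, -0.0700, -0.0200)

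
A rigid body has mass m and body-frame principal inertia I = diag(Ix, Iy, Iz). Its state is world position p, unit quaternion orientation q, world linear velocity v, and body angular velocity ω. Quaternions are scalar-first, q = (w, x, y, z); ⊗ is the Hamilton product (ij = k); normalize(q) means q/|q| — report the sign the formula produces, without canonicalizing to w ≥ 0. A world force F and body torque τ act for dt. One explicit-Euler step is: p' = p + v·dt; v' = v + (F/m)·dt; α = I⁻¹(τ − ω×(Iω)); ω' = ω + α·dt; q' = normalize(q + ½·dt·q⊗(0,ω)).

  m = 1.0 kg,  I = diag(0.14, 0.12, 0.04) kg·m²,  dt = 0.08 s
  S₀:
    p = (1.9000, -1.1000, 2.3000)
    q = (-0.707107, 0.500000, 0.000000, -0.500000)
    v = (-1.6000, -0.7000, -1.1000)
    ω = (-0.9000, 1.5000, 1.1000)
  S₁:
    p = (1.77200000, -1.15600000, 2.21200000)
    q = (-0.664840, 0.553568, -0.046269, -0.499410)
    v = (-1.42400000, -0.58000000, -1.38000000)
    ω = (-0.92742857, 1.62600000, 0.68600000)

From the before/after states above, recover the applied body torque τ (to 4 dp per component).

Δω = ω₁−ω₀ = (-0.02742857, 0.12600000, -0.41400000)
gyro term ω₀×Iω₀ = (-0.1320, -0.0990, 0.0270)
applied torque τ = (-0.1800, 0.0900, -0.1800)

τ = (-0.1800, 0.0900, -0.1800)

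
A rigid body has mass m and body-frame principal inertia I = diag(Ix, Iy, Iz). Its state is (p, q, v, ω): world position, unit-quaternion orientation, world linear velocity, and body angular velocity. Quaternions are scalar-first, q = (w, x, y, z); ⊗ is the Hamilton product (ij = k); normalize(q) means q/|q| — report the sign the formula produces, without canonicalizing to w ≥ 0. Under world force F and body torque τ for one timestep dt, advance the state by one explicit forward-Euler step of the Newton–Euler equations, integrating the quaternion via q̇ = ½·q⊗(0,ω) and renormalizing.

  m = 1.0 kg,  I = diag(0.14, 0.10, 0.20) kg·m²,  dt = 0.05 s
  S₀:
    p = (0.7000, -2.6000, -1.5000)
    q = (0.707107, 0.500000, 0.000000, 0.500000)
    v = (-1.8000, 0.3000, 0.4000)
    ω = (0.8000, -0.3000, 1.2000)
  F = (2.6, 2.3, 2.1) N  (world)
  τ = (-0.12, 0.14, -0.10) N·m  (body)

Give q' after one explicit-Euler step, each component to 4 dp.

2q̇ = q⊗(0,ω) = (-1.0000000, 0.7156856, -0.4121321, 0.6985284)
updated quaternion q' = (0.6816, 0.5175, -0.0103, 0.5171)

q' = (0.6816, 0.5175, -0.0103, 0.5171)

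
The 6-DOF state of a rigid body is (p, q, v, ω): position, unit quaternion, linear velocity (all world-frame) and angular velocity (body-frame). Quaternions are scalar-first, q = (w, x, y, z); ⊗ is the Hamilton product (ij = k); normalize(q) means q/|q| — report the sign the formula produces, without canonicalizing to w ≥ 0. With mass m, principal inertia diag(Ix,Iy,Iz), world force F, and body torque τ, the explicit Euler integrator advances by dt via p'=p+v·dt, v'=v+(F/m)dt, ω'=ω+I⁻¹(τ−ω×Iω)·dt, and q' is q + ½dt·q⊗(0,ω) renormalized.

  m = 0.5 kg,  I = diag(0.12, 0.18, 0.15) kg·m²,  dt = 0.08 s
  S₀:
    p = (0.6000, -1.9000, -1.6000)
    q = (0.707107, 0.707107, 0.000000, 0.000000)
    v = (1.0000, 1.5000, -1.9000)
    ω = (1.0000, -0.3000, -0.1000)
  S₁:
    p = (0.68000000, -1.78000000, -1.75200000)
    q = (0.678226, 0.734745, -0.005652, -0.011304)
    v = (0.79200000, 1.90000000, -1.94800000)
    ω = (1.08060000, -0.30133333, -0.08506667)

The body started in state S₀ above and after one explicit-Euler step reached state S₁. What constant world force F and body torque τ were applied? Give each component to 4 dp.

v₁ − v₀ = (-0.20800000, 0.40000000, -0.04800000)
m·(v₁−v₀)/dt = (-1.3000, 2.5000, -0.3000)
rate change Δω = (0.08060000, -0.00133333, 0.01493333)
τ = I·(Δω/dt) + ω₀×(Iω₀) = (0.1200, 0.0000, 0.0100)

F = (-1.3000, 2.5000, -0.3000)
τ = (0.1200, 0.0000, 0.0100)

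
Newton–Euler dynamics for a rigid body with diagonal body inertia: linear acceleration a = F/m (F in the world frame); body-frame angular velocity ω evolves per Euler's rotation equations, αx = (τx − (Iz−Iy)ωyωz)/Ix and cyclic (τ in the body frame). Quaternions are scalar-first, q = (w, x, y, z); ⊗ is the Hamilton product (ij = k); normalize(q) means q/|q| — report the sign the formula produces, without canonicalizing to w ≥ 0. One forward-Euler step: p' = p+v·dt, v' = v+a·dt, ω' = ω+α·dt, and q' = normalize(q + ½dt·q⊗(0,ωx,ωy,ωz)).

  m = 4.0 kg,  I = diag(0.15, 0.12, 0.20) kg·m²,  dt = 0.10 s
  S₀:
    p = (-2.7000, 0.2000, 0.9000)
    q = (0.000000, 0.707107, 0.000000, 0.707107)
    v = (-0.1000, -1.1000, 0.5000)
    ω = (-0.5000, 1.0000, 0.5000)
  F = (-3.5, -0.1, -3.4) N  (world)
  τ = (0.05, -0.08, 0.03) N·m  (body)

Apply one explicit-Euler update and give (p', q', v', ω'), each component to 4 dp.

p' = (-2.7100, 0.0900, 0.9500)
q' = (0.0000, 0.6705, -0.0353, 0.7411)
v' = (-0.1875, -1.1025, 0.4150)
ω' = (-0.4933, 0.9229, 0.5075)

p + v·dt = (-2.7100, 0.0900, 0.9500)
v' = v + a·dt = (-0.1875, -1.1025, 0.4150)
angular accel α = (0.0667, -0.7708, 0.0750)
ω' = ω + α·dt = (-0.4933, 0.9229, 0.5075)
2q̇ = q⊗(0,ω) = (0.0000000, -0.7071070, -0.7071070, 0.7071070)
q + ½dt·q⊗(0,ω), renormalized = (0.0000, 0.6705, -0.0353, 0.7411)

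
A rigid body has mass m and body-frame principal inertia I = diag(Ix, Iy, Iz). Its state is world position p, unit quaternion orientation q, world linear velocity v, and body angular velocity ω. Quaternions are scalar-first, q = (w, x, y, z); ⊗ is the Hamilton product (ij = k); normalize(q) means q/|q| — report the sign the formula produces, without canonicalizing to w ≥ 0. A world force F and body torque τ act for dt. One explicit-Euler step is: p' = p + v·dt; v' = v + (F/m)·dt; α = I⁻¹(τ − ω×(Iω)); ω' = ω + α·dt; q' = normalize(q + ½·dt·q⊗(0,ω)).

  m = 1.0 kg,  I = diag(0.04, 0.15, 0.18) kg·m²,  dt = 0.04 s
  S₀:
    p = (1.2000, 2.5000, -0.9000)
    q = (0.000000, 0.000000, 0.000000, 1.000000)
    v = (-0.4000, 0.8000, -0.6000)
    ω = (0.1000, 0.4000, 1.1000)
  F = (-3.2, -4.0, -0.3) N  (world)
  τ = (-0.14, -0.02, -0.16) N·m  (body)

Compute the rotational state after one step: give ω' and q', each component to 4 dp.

ω' = (-0.0532, 0.3988, 1.0635)
q' = (-0.0220, -0.0080, 0.0020, 0.9997)

(τ − ω×Iω)/I = (-3.8300, -0.0307, -0.9133)
ω' = ω + α·dt = (-0.0532, 0.3988, 1.0635)
q⊗(0,ω) = (-1.1000000, -0.4000000, 0.1000000, 0.0000000)
updated quaternion q' = (-0.0220, -0.0080, 0.0020, 0.9997)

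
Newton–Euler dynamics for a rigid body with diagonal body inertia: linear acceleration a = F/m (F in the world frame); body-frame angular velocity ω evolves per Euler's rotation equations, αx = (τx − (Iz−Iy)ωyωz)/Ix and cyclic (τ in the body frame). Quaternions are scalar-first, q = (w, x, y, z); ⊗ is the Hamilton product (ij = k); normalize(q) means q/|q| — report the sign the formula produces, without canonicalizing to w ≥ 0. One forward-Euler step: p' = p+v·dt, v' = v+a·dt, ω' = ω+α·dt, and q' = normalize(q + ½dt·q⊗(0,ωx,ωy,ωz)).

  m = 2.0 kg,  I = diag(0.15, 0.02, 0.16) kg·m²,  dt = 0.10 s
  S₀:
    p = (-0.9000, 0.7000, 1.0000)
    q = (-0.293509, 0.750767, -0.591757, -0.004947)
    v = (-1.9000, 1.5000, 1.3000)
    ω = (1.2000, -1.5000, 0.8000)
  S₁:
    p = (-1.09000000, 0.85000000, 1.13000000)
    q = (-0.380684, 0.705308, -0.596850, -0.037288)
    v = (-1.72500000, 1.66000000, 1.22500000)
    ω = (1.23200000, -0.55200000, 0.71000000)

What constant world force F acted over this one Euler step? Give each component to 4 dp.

v₁ − v₀ = (0.17500000, 0.16000000, -0.07500000)
m·(v₁−v₀)/dt = (3.5000, 3.2000, -1.5000)

F = (3.5000, 3.2000, -1.5000)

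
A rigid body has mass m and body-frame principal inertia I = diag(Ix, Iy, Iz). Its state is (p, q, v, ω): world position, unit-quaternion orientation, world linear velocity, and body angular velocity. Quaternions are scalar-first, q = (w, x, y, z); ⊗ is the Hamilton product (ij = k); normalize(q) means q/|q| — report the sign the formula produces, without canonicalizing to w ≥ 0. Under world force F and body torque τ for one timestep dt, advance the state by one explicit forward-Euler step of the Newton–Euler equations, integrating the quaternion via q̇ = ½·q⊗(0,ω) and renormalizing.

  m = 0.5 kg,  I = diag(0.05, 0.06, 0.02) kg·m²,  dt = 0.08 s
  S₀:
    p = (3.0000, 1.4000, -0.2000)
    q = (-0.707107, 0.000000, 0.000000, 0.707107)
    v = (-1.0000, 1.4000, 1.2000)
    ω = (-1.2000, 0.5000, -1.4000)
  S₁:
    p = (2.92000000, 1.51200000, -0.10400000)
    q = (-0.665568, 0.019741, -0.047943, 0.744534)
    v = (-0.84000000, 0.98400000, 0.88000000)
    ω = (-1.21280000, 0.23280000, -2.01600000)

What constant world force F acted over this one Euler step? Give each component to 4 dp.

F = (1.0000, -2.6000, -2.0000)

v₁ − v₀ = (0.16000000, -0.41600000, -0.32000000)
applied force F = (1.0000, -2.6000, -2.0000)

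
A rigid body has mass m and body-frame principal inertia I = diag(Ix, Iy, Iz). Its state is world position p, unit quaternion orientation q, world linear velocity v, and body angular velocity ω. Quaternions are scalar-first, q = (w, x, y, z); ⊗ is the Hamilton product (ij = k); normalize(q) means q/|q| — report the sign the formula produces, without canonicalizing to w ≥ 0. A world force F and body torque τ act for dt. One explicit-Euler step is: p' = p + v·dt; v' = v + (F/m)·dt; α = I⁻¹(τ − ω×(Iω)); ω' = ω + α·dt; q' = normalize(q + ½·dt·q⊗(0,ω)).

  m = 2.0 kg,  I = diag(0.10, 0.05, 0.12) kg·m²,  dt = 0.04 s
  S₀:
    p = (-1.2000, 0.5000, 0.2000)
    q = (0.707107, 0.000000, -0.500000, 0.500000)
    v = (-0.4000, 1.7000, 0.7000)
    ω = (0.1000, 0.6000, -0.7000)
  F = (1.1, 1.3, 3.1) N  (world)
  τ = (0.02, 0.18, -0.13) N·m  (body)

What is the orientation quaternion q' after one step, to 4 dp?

q⊗(0,ω) = (0.6500000, 0.1207107, 0.4742642, -0.4449749)
q + ½dt·q⊗(0,ω), renormalized = (0.7200, 0.0024, -0.4904, 0.4910)

q' = (0.7200, 0.0024, -0.4904, 0.4910)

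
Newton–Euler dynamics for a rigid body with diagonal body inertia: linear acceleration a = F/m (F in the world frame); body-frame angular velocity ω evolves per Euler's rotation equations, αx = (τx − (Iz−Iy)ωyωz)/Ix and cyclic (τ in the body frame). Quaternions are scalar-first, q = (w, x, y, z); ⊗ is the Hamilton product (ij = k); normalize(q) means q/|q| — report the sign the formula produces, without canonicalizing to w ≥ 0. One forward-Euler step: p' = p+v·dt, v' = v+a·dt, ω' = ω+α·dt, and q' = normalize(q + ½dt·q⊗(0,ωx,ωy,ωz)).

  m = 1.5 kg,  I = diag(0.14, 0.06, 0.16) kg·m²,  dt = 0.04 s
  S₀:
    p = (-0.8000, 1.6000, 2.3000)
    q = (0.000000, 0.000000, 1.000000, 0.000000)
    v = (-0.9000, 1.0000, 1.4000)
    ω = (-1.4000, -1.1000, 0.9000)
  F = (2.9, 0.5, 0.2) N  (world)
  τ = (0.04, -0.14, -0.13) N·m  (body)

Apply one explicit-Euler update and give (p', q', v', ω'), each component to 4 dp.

new position p' = (-0.8360, 1.6400, 2.3560)
v' = v + a·dt = (-0.8227, 1.0133, 1.4053)
precession coupling ω×(Iω) = (-0.0990, 0.0252, -0.1232)
α = I⁻¹(τ − ω×Iω) = (0.9929, -2.7533, -0.0425)
ω + α·dt = (-1.3603, -1.2101, 0.8983)
Hamilton product q⊗(0,ω) = (1.1000000, 0.9000000, 0.0000000, 1.4000000)
updated quaternion q' = (0.0220, 0.0180, 0.9992, 0.0280)

p' = (-0.8360, 1.6400, 2.3560)
q' = (0.0220, 0.0180, 0.9992, 0.0280)
v' = (-0.8227, 1.0133, 1.4053)
ω' = (-1.3603, -1.2101, 0.8983)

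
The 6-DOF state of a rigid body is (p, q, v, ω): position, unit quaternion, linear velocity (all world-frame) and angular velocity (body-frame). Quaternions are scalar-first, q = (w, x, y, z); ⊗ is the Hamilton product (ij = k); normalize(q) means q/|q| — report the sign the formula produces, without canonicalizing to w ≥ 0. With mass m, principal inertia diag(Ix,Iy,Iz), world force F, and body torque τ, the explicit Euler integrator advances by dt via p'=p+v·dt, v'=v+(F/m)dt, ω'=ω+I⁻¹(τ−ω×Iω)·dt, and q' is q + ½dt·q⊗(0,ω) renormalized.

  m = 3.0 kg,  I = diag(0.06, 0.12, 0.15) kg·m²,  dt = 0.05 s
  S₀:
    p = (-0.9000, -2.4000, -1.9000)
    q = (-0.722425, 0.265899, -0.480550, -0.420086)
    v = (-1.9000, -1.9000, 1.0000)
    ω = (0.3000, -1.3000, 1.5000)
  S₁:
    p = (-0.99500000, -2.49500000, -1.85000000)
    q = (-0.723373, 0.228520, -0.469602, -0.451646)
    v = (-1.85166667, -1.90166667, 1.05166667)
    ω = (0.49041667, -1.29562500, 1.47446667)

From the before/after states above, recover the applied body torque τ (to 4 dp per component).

ω₁ − ω₀ = (0.19041667, 0.00437500, -0.02553333)
precession coupling = (-0.0585, -0.0405, -0.0234)
I·α + gyro = (0.1700, -0.0300, -0.1000)

τ = (0.1700, -0.0300, -0.1000)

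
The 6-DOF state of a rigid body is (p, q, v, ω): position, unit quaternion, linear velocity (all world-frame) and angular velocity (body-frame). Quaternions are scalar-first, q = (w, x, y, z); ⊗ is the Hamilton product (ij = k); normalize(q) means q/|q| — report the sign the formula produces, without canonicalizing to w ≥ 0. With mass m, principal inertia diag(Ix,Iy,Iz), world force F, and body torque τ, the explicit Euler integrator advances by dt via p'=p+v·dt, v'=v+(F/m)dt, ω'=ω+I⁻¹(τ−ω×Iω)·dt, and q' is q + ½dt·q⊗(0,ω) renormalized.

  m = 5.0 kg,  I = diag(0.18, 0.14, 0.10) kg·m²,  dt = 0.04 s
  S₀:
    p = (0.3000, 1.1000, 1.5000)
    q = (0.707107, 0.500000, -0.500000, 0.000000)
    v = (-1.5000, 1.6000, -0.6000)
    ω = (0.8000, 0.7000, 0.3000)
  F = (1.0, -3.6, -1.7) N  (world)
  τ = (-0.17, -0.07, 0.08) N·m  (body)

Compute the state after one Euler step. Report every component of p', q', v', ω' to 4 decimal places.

p' = (0.2400, 1.1640, 1.4760)
q' = (0.7059, 0.5082, -0.4930, 0.0192)
v' = (-1.4920, 1.5712, -0.6136)
ω' = (0.7641, 0.6745, 0.3410)

new position p' = (0.2400, 1.1640, 1.4760)
new velocity v' = (-1.4920, 1.5712, -0.6136)
gyro term ω×Iω = (-0.0084, 0.0192, -0.0224)
(τ − ω×Iω)/I = (-0.8978, -0.6371, 1.0240)
ω + α·dt = (0.7641, 0.6745, 0.3410)
2q̇ = q⊗(0,ω) = (-0.0500000, 0.4156856, 0.3449749, 0.9621321)
updated quaternion q' = (0.7059, 0.5082, -0.4930, 0.0192)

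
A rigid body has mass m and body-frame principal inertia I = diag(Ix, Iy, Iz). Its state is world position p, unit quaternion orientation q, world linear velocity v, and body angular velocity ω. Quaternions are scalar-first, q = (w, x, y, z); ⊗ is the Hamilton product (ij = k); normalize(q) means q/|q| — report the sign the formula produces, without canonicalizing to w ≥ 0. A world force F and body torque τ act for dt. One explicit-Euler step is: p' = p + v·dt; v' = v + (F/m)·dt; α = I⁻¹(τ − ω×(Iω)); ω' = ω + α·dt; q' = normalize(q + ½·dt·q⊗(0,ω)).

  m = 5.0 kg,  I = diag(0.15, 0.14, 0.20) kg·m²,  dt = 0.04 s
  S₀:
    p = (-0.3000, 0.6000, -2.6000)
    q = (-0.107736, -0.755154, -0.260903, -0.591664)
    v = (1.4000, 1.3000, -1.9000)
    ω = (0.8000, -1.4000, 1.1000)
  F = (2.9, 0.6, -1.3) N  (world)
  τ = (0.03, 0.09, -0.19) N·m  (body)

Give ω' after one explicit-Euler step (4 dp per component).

ω' = (0.8326, -1.3617, 1.0598)

precession coupling ω×(Iω) = (-0.0924, -0.0440, 0.0112)
angular accel α = (0.8160, 0.9571, -1.0060)
ω + α·dt = (0.8326, -1.3617, 1.0598)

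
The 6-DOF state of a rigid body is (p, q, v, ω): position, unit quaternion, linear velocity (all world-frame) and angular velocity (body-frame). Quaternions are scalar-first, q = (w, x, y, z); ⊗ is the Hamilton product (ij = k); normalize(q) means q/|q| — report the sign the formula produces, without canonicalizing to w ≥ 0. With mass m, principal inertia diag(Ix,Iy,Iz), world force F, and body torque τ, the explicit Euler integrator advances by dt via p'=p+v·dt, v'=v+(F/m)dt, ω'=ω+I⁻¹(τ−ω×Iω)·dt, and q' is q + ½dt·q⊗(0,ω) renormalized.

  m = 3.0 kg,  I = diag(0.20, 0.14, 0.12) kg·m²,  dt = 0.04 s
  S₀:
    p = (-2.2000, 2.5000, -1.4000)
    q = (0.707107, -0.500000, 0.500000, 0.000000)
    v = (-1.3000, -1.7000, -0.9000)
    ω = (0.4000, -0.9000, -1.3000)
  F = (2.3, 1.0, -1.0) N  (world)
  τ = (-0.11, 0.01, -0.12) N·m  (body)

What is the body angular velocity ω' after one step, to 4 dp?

ω' = (0.3827, -0.8853, -1.3472)

precession coupling ω×(Iω) = (-0.0234, -0.0416, 0.0216)
angular accel α = (-0.4330, 0.3686, -1.1800)
new body rate ω' = (0.3827, -0.8853, -1.3472)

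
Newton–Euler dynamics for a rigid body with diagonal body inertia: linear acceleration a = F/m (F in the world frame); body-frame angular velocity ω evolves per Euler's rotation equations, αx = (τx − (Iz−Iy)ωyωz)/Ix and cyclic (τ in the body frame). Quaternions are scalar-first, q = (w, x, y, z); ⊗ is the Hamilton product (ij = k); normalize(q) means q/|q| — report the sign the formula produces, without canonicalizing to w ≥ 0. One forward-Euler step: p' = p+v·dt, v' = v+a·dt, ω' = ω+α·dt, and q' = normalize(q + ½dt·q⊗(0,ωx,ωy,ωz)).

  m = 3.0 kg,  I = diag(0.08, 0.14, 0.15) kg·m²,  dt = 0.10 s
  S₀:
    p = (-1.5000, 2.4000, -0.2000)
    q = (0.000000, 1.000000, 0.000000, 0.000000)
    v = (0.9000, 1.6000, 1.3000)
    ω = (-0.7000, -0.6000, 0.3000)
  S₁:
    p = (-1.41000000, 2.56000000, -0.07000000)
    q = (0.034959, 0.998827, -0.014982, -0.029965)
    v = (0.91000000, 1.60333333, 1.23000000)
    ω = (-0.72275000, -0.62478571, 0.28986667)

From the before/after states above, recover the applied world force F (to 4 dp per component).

Δv = v₁−v₀ = (0.01000000, 0.00333333, -0.07000000)
F = m·Δv/dt = (0.3000, 0.1000, -2.1000)

F = (0.3000, 0.1000, -2.1000)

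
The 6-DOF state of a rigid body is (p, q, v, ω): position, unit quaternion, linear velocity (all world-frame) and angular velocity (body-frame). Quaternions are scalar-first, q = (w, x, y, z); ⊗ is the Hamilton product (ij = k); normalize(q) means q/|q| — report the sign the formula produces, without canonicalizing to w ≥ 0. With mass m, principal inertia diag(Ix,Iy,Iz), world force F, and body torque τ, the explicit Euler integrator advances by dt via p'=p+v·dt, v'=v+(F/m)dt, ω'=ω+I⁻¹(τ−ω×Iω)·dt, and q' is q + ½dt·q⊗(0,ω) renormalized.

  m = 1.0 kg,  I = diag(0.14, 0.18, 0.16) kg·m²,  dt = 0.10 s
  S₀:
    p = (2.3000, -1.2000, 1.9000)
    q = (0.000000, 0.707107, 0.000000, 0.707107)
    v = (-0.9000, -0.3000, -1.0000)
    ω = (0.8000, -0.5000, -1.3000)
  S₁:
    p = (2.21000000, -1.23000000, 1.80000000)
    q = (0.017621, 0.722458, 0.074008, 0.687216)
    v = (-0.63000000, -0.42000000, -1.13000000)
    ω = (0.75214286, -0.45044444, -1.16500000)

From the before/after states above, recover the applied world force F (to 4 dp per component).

velocity change Δv = (0.27000000, -0.12000000, -0.13000000)
m·(v₁−v₀)/dt = (2.7000, -1.2000, -1.3000)

F = (2.7000, -1.2000, -1.3000)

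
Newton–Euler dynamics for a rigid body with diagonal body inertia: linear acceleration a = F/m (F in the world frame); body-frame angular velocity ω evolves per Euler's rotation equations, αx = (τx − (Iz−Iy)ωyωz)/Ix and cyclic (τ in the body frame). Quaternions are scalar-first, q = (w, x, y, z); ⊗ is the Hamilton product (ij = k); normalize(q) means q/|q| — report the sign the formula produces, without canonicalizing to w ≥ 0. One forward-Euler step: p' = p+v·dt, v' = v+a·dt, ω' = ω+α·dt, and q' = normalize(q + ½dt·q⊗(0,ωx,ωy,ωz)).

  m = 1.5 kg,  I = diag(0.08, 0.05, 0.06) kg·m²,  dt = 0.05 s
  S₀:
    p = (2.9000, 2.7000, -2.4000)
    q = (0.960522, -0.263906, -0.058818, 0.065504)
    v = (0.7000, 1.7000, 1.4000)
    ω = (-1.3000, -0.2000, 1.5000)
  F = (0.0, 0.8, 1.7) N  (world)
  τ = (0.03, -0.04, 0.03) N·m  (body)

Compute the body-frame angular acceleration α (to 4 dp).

gyro term ω×Iω = (-0.0030, -0.0390, -0.0078)
angular accel α = (0.4125, -0.0200, 0.6300)

α = (0.4125, -0.0200, 0.6300)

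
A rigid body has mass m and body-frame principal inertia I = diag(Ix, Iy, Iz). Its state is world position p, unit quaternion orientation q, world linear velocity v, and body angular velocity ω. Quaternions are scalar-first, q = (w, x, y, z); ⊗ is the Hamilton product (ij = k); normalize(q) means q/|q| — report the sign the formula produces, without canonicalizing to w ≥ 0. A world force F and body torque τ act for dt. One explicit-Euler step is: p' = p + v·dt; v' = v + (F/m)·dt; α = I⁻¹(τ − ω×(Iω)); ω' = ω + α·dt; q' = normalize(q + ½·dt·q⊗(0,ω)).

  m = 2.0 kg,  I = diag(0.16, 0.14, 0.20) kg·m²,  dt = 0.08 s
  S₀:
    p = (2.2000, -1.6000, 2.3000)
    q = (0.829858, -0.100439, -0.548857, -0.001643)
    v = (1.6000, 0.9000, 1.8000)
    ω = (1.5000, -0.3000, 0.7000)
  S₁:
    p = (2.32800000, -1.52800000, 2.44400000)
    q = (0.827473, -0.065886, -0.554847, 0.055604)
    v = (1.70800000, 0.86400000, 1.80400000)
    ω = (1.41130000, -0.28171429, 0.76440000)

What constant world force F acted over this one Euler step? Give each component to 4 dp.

F = (2.7000, -0.9000, 0.1000)

velocity change Δv = (0.10800000, -0.03600000, 0.00400000)
applied force F = (2.7000, -0.9000, 0.1000)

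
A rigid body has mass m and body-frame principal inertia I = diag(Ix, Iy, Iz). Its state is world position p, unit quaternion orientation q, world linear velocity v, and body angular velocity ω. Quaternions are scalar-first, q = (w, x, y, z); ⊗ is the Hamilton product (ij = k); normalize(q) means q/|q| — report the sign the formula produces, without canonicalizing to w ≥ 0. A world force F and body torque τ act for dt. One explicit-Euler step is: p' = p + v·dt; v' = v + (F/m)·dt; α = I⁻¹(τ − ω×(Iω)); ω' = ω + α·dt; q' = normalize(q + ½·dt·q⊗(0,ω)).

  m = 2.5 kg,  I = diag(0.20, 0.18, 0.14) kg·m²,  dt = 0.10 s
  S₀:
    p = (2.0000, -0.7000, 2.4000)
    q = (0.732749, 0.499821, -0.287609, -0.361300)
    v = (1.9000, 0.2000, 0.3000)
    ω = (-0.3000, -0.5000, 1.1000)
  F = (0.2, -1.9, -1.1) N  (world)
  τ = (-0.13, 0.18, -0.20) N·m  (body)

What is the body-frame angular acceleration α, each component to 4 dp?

α = (-0.7600, 1.1100, -1.4071)

ω×(Iω) gyroscopic = (0.0220, -0.0198, -0.0030)
(τ − ω×Iω)/I = (-0.7600, 1.1100, -1.4071)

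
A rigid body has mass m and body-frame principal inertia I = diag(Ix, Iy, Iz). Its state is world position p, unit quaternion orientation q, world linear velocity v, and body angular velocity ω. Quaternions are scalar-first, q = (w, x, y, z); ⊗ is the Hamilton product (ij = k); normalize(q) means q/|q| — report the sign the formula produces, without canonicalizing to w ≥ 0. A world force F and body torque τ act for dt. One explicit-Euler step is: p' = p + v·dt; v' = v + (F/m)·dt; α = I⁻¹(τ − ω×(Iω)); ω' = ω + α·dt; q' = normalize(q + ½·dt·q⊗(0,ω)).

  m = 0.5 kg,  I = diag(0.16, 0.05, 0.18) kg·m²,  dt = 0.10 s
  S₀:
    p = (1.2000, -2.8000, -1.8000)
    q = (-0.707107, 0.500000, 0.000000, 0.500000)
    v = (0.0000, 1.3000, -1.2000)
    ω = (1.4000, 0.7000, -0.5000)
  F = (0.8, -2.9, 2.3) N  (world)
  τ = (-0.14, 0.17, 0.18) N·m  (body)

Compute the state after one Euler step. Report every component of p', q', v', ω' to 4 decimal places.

p' = (1.2000, -2.6700, -1.9200)
q' = (-0.7272, 0.4315, 0.0227, 0.5334)
v' = (0.1600, 0.7200, -0.7400)
ω' = (1.3409, 1.0120, -0.3401)

precession coupling ω×(Iω) = (-0.0455, 0.0140, -0.1078)
α = I⁻¹(τ − ω×Iω) = (-0.5906, 3.1200, 1.5989)
ω + α·dt = (1.3409, 1.0120, -0.3401)
2q̇ = q⊗(0,ω) = (-0.4500000, -1.3399498, 0.4550251, 0.7035535)
q' = normalize(q + ½dt·q⊗(0,ω)) = (-0.7272, 0.4315, 0.0227, 0.5334)
p' = p + v·dt = (1.2000, -2.6700, -1.9200)
v' = v + a·dt = (0.1600, 0.7200, -0.7400)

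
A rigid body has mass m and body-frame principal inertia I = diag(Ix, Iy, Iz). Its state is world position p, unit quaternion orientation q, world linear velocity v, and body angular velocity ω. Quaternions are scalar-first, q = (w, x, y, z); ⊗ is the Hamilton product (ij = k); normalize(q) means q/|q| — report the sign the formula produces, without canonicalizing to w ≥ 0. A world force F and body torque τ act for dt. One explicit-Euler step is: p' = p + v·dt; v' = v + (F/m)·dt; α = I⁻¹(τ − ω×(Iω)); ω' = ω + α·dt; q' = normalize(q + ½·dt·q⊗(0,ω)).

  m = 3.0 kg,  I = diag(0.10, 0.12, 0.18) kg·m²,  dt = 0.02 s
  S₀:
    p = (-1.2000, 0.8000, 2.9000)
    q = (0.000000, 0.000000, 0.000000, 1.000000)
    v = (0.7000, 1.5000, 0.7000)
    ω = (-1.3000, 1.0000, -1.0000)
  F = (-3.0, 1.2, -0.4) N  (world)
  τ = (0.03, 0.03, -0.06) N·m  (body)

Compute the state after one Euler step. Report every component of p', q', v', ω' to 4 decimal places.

α = I⁻¹(τ − ω×Iω) = (0.9000, 1.1167, -0.1889)
ω + α·dt = (-1.2820, 1.0223, -1.0038)
Hamilton product q⊗(0,ω) = (1.0000000, -1.0000000, -1.3000000, 0.0000000)
q + ½dt·q⊗(0,ω), renormalized = (0.0100, -0.0100, -0.0130, 0.9998)
linear accel F/m = (-1.0000, 0.4000, -0.1333)
p + v·dt = (-1.1860, 0.8300, 2.9140)
v' = v + a·dt = (0.6800, 1.5080, 0.6973)

p' = (-1.1860, 0.8300, 2.9140)
q' = (0.0100, -0.0100, -0.0130, 0.9998)
v' = (0.6800, 1.5080, 0.6973)
ω' = (-1.2820, 1.0223, -1.0038)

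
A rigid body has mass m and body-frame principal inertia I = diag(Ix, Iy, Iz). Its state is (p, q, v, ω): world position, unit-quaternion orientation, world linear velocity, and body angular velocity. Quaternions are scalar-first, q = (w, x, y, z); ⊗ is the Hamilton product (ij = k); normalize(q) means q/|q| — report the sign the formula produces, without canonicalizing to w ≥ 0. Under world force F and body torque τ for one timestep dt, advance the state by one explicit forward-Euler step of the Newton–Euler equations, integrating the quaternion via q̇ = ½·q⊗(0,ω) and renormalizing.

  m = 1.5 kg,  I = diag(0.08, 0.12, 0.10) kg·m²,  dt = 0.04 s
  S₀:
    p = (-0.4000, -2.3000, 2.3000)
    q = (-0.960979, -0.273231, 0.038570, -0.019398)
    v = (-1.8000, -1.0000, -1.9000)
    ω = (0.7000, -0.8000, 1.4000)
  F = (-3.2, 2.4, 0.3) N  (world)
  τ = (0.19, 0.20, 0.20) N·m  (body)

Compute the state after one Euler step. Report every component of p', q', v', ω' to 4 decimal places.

a = F/m = (-2.1333, 1.6000, 0.2000)
p + v·dt = (-0.4720, -2.3400, 2.2240)
v + (F/m)dt = (-1.8853, -0.9360, -1.8920)
precession coupling ω×(Iω) = (0.0224, -0.0196, -0.0224)
angular accel α = (2.0950, 1.8300, 2.2240)
ω + α·dt = (0.7838, -0.7268, 1.4890)
q⊗(0,ω) = (0.2492749, -0.6342057, 1.1377280, -1.1537848)
q + ½dt·q⊗(0,ω), renormalized = (-0.9554, -0.2857, 0.0613, -0.0424)

p' = (-0.4720, -2.3400, 2.2240)
q' = (-0.9554, -0.2857, 0.0613, -0.0424)
v' = (-1.8853, -0.9360, -1.8920)
ω' = (0.7838, -0.7268, 1.4890)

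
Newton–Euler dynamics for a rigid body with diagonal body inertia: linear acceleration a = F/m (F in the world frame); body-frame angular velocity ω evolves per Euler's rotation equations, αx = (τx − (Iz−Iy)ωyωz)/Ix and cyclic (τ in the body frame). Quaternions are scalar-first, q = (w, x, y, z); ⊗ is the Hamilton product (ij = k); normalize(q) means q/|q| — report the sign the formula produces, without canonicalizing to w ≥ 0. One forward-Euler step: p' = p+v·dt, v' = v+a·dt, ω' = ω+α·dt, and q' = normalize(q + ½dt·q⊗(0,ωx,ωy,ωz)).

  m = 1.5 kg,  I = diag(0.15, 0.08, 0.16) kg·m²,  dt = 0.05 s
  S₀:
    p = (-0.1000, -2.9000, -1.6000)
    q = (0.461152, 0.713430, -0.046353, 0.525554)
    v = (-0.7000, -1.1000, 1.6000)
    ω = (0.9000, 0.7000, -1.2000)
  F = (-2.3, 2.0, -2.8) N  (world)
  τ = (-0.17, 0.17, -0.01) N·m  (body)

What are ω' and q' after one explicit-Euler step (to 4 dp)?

α = I⁻¹(τ − ω×Iω) = (-0.6853, 1.9900, 0.2131)
ω + α·dt = (0.8657, 0.7995, -1.1893)
q⊗(0,ω) = (0.0210249, 0.1027726, 1.6519210, -0.0122637)
q + ½dt·q⊗(0,ω), renormalized = (0.4613, 0.7154, -0.0051, 0.5248)

ω' = (0.8657, 0.7995, -1.1893)
q' = (0.4613, 0.7154, -0.0051, 0.5248)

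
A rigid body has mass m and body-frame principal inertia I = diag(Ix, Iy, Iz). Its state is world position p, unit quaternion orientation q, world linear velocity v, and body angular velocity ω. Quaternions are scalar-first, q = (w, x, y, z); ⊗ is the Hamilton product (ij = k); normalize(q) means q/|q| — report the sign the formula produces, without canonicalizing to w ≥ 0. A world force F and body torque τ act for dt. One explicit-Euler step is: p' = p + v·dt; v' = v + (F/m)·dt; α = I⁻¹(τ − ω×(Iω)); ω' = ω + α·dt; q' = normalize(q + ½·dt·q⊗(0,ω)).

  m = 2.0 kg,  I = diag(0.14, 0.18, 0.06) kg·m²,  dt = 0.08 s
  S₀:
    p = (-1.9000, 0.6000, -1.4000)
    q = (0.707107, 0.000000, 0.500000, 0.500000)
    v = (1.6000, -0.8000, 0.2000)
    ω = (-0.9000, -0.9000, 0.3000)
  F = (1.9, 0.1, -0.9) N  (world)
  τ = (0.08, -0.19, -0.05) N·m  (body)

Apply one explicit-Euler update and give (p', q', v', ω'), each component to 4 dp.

p' = (-1.7720, 0.5360, -1.3840)
q' = (0.7181, -0.0015, 0.4559, 0.5258)
v' = (1.6760, -0.7960, 0.1640)
ω' = (-0.8728, -0.9748, 0.1901)

new position p' = (-1.7720, 0.5360, -1.3840)
new velocity v' = (1.6760, -0.7960, 0.1640)
α = I⁻¹(τ − ω×Iω) = (0.3400, -0.9356, -1.3733)
ω' = ω + α·dt = (-0.8728, -0.9748, 0.1901)
Hamilton product q⊗(0,ω) = (0.3000000, -0.0363963, -1.0863963, 0.6621321)
q' = normalize(q + ½dt·q⊗(0,ω)) = (0.7181, -0.0015, 0.4559, 0.5258)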